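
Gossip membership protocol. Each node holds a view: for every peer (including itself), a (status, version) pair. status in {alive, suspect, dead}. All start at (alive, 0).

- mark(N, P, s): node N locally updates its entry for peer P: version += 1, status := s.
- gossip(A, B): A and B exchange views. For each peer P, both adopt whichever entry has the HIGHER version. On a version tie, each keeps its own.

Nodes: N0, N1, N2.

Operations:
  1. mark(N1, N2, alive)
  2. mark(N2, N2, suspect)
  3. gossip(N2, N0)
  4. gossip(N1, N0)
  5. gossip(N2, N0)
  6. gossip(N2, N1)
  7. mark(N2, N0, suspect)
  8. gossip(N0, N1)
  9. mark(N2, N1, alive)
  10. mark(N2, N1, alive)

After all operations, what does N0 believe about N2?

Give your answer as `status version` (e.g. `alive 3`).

Op 1: N1 marks N2=alive -> (alive,v1)
Op 2: N2 marks N2=suspect -> (suspect,v1)
Op 3: gossip N2<->N0 -> N2.N0=(alive,v0) N2.N1=(alive,v0) N2.N2=(suspect,v1) | N0.N0=(alive,v0) N0.N1=(alive,v0) N0.N2=(suspect,v1)
Op 4: gossip N1<->N0 -> N1.N0=(alive,v0) N1.N1=(alive,v0) N1.N2=(alive,v1) | N0.N0=(alive,v0) N0.N1=(alive,v0) N0.N2=(suspect,v1)
Op 5: gossip N2<->N0 -> N2.N0=(alive,v0) N2.N1=(alive,v0) N2.N2=(suspect,v1) | N0.N0=(alive,v0) N0.N1=(alive,v0) N0.N2=(suspect,v1)
Op 6: gossip N2<->N1 -> N2.N0=(alive,v0) N2.N1=(alive,v0) N2.N2=(suspect,v1) | N1.N0=(alive,v0) N1.N1=(alive,v0) N1.N2=(alive,v1)
Op 7: N2 marks N0=suspect -> (suspect,v1)
Op 8: gossip N0<->N1 -> N0.N0=(alive,v0) N0.N1=(alive,v0) N0.N2=(suspect,v1) | N1.N0=(alive,v0) N1.N1=(alive,v0) N1.N2=(alive,v1)
Op 9: N2 marks N1=alive -> (alive,v1)
Op 10: N2 marks N1=alive -> (alive,v2)

Answer: suspect 1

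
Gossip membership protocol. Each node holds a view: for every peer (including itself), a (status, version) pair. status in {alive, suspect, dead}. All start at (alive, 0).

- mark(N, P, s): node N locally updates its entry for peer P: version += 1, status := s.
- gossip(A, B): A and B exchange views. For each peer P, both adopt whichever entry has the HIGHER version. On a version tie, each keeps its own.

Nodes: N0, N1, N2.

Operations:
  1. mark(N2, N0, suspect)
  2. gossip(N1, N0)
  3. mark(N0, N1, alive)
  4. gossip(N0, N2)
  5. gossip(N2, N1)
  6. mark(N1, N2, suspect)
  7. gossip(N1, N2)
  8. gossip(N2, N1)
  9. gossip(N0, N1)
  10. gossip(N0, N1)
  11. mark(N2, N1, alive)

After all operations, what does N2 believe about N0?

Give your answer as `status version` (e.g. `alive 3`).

Answer: suspect 1

Derivation:
Op 1: N2 marks N0=suspect -> (suspect,v1)
Op 2: gossip N1<->N0 -> N1.N0=(alive,v0) N1.N1=(alive,v0) N1.N2=(alive,v0) | N0.N0=(alive,v0) N0.N1=(alive,v0) N0.N2=(alive,v0)
Op 3: N0 marks N1=alive -> (alive,v1)
Op 4: gossip N0<->N2 -> N0.N0=(suspect,v1) N0.N1=(alive,v1) N0.N2=(alive,v0) | N2.N0=(suspect,v1) N2.N1=(alive,v1) N2.N2=(alive,v0)
Op 5: gossip N2<->N1 -> N2.N0=(suspect,v1) N2.N1=(alive,v1) N2.N2=(alive,v0) | N1.N0=(suspect,v1) N1.N1=(alive,v1) N1.N2=(alive,v0)
Op 6: N1 marks N2=suspect -> (suspect,v1)
Op 7: gossip N1<->N2 -> N1.N0=(suspect,v1) N1.N1=(alive,v1) N1.N2=(suspect,v1) | N2.N0=(suspect,v1) N2.N1=(alive,v1) N2.N2=(suspect,v1)
Op 8: gossip N2<->N1 -> N2.N0=(suspect,v1) N2.N1=(alive,v1) N2.N2=(suspect,v1) | N1.N0=(suspect,v1) N1.N1=(alive,v1) N1.N2=(suspect,v1)
Op 9: gossip N0<->N1 -> N0.N0=(suspect,v1) N0.N1=(alive,v1) N0.N2=(suspect,v1) | N1.N0=(suspect,v1) N1.N1=(alive,v1) N1.N2=(suspect,v1)
Op 10: gossip N0<->N1 -> N0.N0=(suspect,v1) N0.N1=(alive,v1) N0.N2=(suspect,v1) | N1.N0=(suspect,v1) N1.N1=(alive,v1) N1.N2=(suspect,v1)
Op 11: N2 marks N1=alive -> (alive,v2)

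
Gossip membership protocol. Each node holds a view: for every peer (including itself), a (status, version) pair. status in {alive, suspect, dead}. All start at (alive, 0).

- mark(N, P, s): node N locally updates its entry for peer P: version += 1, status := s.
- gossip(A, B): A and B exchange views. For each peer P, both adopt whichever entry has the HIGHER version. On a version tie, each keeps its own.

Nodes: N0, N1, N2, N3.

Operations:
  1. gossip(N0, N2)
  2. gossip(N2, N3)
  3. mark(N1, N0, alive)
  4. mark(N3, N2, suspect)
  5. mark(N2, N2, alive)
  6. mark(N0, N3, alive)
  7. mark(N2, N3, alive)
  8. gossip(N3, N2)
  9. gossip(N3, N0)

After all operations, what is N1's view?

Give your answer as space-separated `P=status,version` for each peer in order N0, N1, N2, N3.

Answer: N0=alive,1 N1=alive,0 N2=alive,0 N3=alive,0

Derivation:
Op 1: gossip N0<->N2 -> N0.N0=(alive,v0) N0.N1=(alive,v0) N0.N2=(alive,v0) N0.N3=(alive,v0) | N2.N0=(alive,v0) N2.N1=(alive,v0) N2.N2=(alive,v0) N2.N3=(alive,v0)
Op 2: gossip N2<->N3 -> N2.N0=(alive,v0) N2.N1=(alive,v0) N2.N2=(alive,v0) N2.N3=(alive,v0) | N3.N0=(alive,v0) N3.N1=(alive,v0) N3.N2=(alive,v0) N3.N3=(alive,v0)
Op 3: N1 marks N0=alive -> (alive,v1)
Op 4: N3 marks N2=suspect -> (suspect,v1)
Op 5: N2 marks N2=alive -> (alive,v1)
Op 6: N0 marks N3=alive -> (alive,v1)
Op 7: N2 marks N3=alive -> (alive,v1)
Op 8: gossip N3<->N2 -> N3.N0=(alive,v0) N3.N1=(alive,v0) N3.N2=(suspect,v1) N3.N3=(alive,v1) | N2.N0=(alive,v0) N2.N1=(alive,v0) N2.N2=(alive,v1) N2.N3=(alive,v1)
Op 9: gossip N3<->N0 -> N3.N0=(alive,v0) N3.N1=(alive,v0) N3.N2=(suspect,v1) N3.N3=(alive,v1) | N0.N0=(alive,v0) N0.N1=(alive,v0) N0.N2=(suspect,v1) N0.N3=(alive,v1)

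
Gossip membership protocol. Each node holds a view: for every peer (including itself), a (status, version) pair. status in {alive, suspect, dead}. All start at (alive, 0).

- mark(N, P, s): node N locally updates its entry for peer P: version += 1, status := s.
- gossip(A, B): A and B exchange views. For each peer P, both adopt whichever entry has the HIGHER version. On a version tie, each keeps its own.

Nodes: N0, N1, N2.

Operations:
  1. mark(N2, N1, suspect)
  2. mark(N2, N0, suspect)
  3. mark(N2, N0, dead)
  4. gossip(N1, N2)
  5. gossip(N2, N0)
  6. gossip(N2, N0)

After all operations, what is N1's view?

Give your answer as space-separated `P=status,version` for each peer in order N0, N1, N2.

Answer: N0=dead,2 N1=suspect,1 N2=alive,0

Derivation:
Op 1: N2 marks N1=suspect -> (suspect,v1)
Op 2: N2 marks N0=suspect -> (suspect,v1)
Op 3: N2 marks N0=dead -> (dead,v2)
Op 4: gossip N1<->N2 -> N1.N0=(dead,v2) N1.N1=(suspect,v1) N1.N2=(alive,v0) | N2.N0=(dead,v2) N2.N1=(suspect,v1) N2.N2=(alive,v0)
Op 5: gossip N2<->N0 -> N2.N0=(dead,v2) N2.N1=(suspect,v1) N2.N2=(alive,v0) | N0.N0=(dead,v2) N0.N1=(suspect,v1) N0.N2=(alive,v0)
Op 6: gossip N2<->N0 -> N2.N0=(dead,v2) N2.N1=(suspect,v1) N2.N2=(alive,v0) | N0.N0=(dead,v2) N0.N1=(suspect,v1) N0.N2=(alive,v0)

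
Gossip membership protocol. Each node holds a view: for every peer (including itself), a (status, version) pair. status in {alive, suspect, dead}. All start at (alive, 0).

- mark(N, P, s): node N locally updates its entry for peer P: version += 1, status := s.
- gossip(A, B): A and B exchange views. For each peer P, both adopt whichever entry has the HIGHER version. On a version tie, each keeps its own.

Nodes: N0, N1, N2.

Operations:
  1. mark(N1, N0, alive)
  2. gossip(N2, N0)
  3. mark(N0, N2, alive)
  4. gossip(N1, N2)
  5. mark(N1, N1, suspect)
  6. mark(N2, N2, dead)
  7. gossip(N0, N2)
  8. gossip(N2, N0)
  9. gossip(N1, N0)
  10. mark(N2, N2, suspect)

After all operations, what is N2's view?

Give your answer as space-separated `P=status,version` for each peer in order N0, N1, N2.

Answer: N0=alive,1 N1=alive,0 N2=suspect,2

Derivation:
Op 1: N1 marks N0=alive -> (alive,v1)
Op 2: gossip N2<->N0 -> N2.N0=(alive,v0) N2.N1=(alive,v0) N2.N2=(alive,v0) | N0.N0=(alive,v0) N0.N1=(alive,v0) N0.N2=(alive,v0)
Op 3: N0 marks N2=alive -> (alive,v1)
Op 4: gossip N1<->N2 -> N1.N0=(alive,v1) N1.N1=(alive,v0) N1.N2=(alive,v0) | N2.N0=(alive,v1) N2.N1=(alive,v0) N2.N2=(alive,v0)
Op 5: N1 marks N1=suspect -> (suspect,v1)
Op 6: N2 marks N2=dead -> (dead,v1)
Op 7: gossip N0<->N2 -> N0.N0=(alive,v1) N0.N1=(alive,v0) N0.N2=(alive,v1) | N2.N0=(alive,v1) N2.N1=(alive,v0) N2.N2=(dead,v1)
Op 8: gossip N2<->N0 -> N2.N0=(alive,v1) N2.N1=(alive,v0) N2.N2=(dead,v1) | N0.N0=(alive,v1) N0.N1=(alive,v0) N0.N2=(alive,v1)
Op 9: gossip N1<->N0 -> N1.N0=(alive,v1) N1.N1=(suspect,v1) N1.N2=(alive,v1) | N0.N0=(alive,v1) N0.N1=(suspect,v1) N0.N2=(alive,v1)
Op 10: N2 marks N2=suspect -> (suspect,v2)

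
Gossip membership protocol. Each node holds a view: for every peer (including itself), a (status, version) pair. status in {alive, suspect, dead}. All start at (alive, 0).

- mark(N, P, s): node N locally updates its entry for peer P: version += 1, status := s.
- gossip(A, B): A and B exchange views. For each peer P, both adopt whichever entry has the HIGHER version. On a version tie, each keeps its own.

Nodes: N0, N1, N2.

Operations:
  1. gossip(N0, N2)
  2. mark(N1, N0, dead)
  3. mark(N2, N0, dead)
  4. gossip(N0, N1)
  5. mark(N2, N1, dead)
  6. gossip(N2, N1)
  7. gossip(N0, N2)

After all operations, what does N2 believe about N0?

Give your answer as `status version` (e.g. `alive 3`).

Answer: dead 1

Derivation:
Op 1: gossip N0<->N2 -> N0.N0=(alive,v0) N0.N1=(alive,v0) N0.N2=(alive,v0) | N2.N0=(alive,v0) N2.N1=(alive,v0) N2.N2=(alive,v0)
Op 2: N1 marks N0=dead -> (dead,v1)
Op 3: N2 marks N0=dead -> (dead,v1)
Op 4: gossip N0<->N1 -> N0.N0=(dead,v1) N0.N1=(alive,v0) N0.N2=(alive,v0) | N1.N0=(dead,v1) N1.N1=(alive,v0) N1.N2=(alive,v0)
Op 5: N2 marks N1=dead -> (dead,v1)
Op 6: gossip N2<->N1 -> N2.N0=(dead,v1) N2.N1=(dead,v1) N2.N2=(alive,v0) | N1.N0=(dead,v1) N1.N1=(dead,v1) N1.N2=(alive,v0)
Op 7: gossip N0<->N2 -> N0.N0=(dead,v1) N0.N1=(dead,v1) N0.N2=(alive,v0) | N2.N0=(dead,v1) N2.N1=(dead,v1) N2.N2=(alive,v0)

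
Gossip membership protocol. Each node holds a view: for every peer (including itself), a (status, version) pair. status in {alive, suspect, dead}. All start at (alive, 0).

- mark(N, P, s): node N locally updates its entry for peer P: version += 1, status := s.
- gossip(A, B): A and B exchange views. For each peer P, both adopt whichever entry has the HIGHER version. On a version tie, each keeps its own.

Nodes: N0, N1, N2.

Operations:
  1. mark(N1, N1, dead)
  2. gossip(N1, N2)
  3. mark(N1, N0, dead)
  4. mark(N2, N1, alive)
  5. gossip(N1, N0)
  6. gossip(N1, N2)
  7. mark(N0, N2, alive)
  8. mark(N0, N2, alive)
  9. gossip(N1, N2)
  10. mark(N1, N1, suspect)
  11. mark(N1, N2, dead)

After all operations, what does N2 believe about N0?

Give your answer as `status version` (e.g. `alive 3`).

Op 1: N1 marks N1=dead -> (dead,v1)
Op 2: gossip N1<->N2 -> N1.N0=(alive,v0) N1.N1=(dead,v1) N1.N2=(alive,v0) | N2.N0=(alive,v0) N2.N1=(dead,v1) N2.N2=(alive,v0)
Op 3: N1 marks N0=dead -> (dead,v1)
Op 4: N2 marks N1=alive -> (alive,v2)
Op 5: gossip N1<->N0 -> N1.N0=(dead,v1) N1.N1=(dead,v1) N1.N2=(alive,v0) | N0.N0=(dead,v1) N0.N1=(dead,v1) N0.N2=(alive,v0)
Op 6: gossip N1<->N2 -> N1.N0=(dead,v1) N1.N1=(alive,v2) N1.N2=(alive,v0) | N2.N0=(dead,v1) N2.N1=(alive,v2) N2.N2=(alive,v0)
Op 7: N0 marks N2=alive -> (alive,v1)
Op 8: N0 marks N2=alive -> (alive,v2)
Op 9: gossip N1<->N2 -> N1.N0=(dead,v1) N1.N1=(alive,v2) N1.N2=(alive,v0) | N2.N0=(dead,v1) N2.N1=(alive,v2) N2.N2=(alive,v0)
Op 10: N1 marks N1=suspect -> (suspect,v3)
Op 11: N1 marks N2=dead -> (dead,v1)

Answer: dead 1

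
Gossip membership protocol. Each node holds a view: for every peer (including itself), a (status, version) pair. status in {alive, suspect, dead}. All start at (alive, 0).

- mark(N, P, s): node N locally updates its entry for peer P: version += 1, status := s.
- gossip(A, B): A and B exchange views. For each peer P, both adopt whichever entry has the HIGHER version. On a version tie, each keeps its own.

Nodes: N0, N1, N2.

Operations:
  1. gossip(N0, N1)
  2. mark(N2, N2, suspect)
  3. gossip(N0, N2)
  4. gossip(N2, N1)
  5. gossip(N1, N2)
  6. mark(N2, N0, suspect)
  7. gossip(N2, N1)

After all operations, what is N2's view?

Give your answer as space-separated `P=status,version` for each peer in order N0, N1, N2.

Op 1: gossip N0<->N1 -> N0.N0=(alive,v0) N0.N1=(alive,v0) N0.N2=(alive,v0) | N1.N0=(alive,v0) N1.N1=(alive,v0) N1.N2=(alive,v0)
Op 2: N2 marks N2=suspect -> (suspect,v1)
Op 3: gossip N0<->N2 -> N0.N0=(alive,v0) N0.N1=(alive,v0) N0.N2=(suspect,v1) | N2.N0=(alive,v0) N2.N1=(alive,v0) N2.N2=(suspect,v1)
Op 4: gossip N2<->N1 -> N2.N0=(alive,v0) N2.N1=(alive,v0) N2.N2=(suspect,v1) | N1.N0=(alive,v0) N1.N1=(alive,v0) N1.N2=(suspect,v1)
Op 5: gossip N1<->N2 -> N1.N0=(alive,v0) N1.N1=(alive,v0) N1.N2=(suspect,v1) | N2.N0=(alive,v0) N2.N1=(alive,v0) N2.N2=(suspect,v1)
Op 6: N2 marks N0=suspect -> (suspect,v1)
Op 7: gossip N2<->N1 -> N2.N0=(suspect,v1) N2.N1=(alive,v0) N2.N2=(suspect,v1) | N1.N0=(suspect,v1) N1.N1=(alive,v0) N1.N2=(suspect,v1)

Answer: N0=suspect,1 N1=alive,0 N2=suspect,1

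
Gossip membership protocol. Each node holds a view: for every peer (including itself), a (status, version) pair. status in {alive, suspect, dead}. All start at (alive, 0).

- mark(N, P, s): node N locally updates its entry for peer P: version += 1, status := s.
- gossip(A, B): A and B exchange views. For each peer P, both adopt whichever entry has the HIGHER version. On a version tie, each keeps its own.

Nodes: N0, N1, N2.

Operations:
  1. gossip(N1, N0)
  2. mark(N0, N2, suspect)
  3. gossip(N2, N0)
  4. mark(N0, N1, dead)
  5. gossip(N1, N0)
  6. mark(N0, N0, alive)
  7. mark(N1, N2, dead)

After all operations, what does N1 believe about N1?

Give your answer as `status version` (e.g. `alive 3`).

Answer: dead 1

Derivation:
Op 1: gossip N1<->N0 -> N1.N0=(alive,v0) N1.N1=(alive,v0) N1.N2=(alive,v0) | N0.N0=(alive,v0) N0.N1=(alive,v0) N0.N2=(alive,v0)
Op 2: N0 marks N2=suspect -> (suspect,v1)
Op 3: gossip N2<->N0 -> N2.N0=(alive,v0) N2.N1=(alive,v0) N2.N2=(suspect,v1) | N0.N0=(alive,v0) N0.N1=(alive,v0) N0.N2=(suspect,v1)
Op 4: N0 marks N1=dead -> (dead,v1)
Op 5: gossip N1<->N0 -> N1.N0=(alive,v0) N1.N1=(dead,v1) N1.N2=(suspect,v1) | N0.N0=(alive,v0) N0.N1=(dead,v1) N0.N2=(suspect,v1)
Op 6: N0 marks N0=alive -> (alive,v1)
Op 7: N1 marks N2=dead -> (dead,v2)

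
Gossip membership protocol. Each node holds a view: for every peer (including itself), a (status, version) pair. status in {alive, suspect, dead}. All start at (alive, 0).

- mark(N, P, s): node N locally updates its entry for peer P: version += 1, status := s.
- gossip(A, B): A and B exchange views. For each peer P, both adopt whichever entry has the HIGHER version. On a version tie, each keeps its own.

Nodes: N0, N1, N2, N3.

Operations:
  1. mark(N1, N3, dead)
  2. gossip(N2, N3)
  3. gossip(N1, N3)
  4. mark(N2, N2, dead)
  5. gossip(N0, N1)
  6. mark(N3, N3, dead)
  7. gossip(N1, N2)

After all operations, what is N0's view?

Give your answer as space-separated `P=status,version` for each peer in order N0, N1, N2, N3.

Answer: N0=alive,0 N1=alive,0 N2=alive,0 N3=dead,1

Derivation:
Op 1: N1 marks N3=dead -> (dead,v1)
Op 2: gossip N2<->N3 -> N2.N0=(alive,v0) N2.N1=(alive,v0) N2.N2=(alive,v0) N2.N3=(alive,v0) | N3.N0=(alive,v0) N3.N1=(alive,v0) N3.N2=(alive,v0) N3.N3=(alive,v0)
Op 3: gossip N1<->N3 -> N1.N0=(alive,v0) N1.N1=(alive,v0) N1.N2=(alive,v0) N1.N3=(dead,v1) | N3.N0=(alive,v0) N3.N1=(alive,v0) N3.N2=(alive,v0) N3.N3=(dead,v1)
Op 4: N2 marks N2=dead -> (dead,v1)
Op 5: gossip N0<->N1 -> N0.N0=(alive,v0) N0.N1=(alive,v0) N0.N2=(alive,v0) N0.N3=(dead,v1) | N1.N0=(alive,v0) N1.N1=(alive,v0) N1.N2=(alive,v0) N1.N3=(dead,v1)
Op 6: N3 marks N3=dead -> (dead,v2)
Op 7: gossip N1<->N2 -> N1.N0=(alive,v0) N1.N1=(alive,v0) N1.N2=(dead,v1) N1.N3=(dead,v1) | N2.N0=(alive,v0) N2.N1=(alive,v0) N2.N2=(dead,v1) N2.N3=(dead,v1)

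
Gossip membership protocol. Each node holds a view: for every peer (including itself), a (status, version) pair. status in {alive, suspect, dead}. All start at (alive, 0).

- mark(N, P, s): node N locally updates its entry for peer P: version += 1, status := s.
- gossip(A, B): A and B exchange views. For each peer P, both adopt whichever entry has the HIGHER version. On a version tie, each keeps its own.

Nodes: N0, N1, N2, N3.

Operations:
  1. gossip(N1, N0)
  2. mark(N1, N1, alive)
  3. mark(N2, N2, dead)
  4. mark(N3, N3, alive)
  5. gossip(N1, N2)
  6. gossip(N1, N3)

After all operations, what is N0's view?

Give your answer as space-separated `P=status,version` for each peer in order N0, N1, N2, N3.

Op 1: gossip N1<->N0 -> N1.N0=(alive,v0) N1.N1=(alive,v0) N1.N2=(alive,v0) N1.N3=(alive,v0) | N0.N0=(alive,v0) N0.N1=(alive,v0) N0.N2=(alive,v0) N0.N3=(alive,v0)
Op 2: N1 marks N1=alive -> (alive,v1)
Op 3: N2 marks N2=dead -> (dead,v1)
Op 4: N3 marks N3=alive -> (alive,v1)
Op 5: gossip N1<->N2 -> N1.N0=(alive,v0) N1.N1=(alive,v1) N1.N2=(dead,v1) N1.N3=(alive,v0) | N2.N0=(alive,v0) N2.N1=(alive,v1) N2.N2=(dead,v1) N2.N3=(alive,v0)
Op 6: gossip N1<->N3 -> N1.N0=(alive,v0) N1.N1=(alive,v1) N1.N2=(dead,v1) N1.N3=(alive,v1) | N3.N0=(alive,v0) N3.N1=(alive,v1) N3.N2=(dead,v1) N3.N3=(alive,v1)

Answer: N0=alive,0 N1=alive,0 N2=alive,0 N3=alive,0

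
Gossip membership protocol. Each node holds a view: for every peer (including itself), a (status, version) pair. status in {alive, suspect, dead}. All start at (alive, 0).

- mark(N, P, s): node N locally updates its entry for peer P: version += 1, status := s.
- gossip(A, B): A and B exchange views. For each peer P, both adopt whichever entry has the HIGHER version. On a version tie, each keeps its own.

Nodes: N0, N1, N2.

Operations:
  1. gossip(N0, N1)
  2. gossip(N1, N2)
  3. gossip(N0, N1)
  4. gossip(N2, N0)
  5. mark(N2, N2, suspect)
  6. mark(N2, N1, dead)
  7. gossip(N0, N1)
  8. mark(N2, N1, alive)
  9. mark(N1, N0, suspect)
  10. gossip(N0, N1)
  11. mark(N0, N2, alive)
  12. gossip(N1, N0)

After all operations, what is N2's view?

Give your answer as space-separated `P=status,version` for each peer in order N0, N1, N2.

Answer: N0=alive,0 N1=alive,2 N2=suspect,1

Derivation:
Op 1: gossip N0<->N1 -> N0.N0=(alive,v0) N0.N1=(alive,v0) N0.N2=(alive,v0) | N1.N0=(alive,v0) N1.N1=(alive,v0) N1.N2=(alive,v0)
Op 2: gossip N1<->N2 -> N1.N0=(alive,v0) N1.N1=(alive,v0) N1.N2=(alive,v0) | N2.N0=(alive,v0) N2.N1=(alive,v0) N2.N2=(alive,v0)
Op 3: gossip N0<->N1 -> N0.N0=(alive,v0) N0.N1=(alive,v0) N0.N2=(alive,v0) | N1.N0=(alive,v0) N1.N1=(alive,v0) N1.N2=(alive,v0)
Op 4: gossip N2<->N0 -> N2.N0=(alive,v0) N2.N1=(alive,v0) N2.N2=(alive,v0) | N0.N0=(alive,v0) N0.N1=(alive,v0) N0.N2=(alive,v0)
Op 5: N2 marks N2=suspect -> (suspect,v1)
Op 6: N2 marks N1=dead -> (dead,v1)
Op 7: gossip N0<->N1 -> N0.N0=(alive,v0) N0.N1=(alive,v0) N0.N2=(alive,v0) | N1.N0=(alive,v0) N1.N1=(alive,v0) N1.N2=(alive,v0)
Op 8: N2 marks N1=alive -> (alive,v2)
Op 9: N1 marks N0=suspect -> (suspect,v1)
Op 10: gossip N0<->N1 -> N0.N0=(suspect,v1) N0.N1=(alive,v0) N0.N2=(alive,v0) | N1.N0=(suspect,v1) N1.N1=(alive,v0) N1.N2=(alive,v0)
Op 11: N0 marks N2=alive -> (alive,v1)
Op 12: gossip N1<->N0 -> N1.N0=(suspect,v1) N1.N1=(alive,v0) N1.N2=(alive,v1) | N0.N0=(suspect,v1) N0.N1=(alive,v0) N0.N2=(alive,v1)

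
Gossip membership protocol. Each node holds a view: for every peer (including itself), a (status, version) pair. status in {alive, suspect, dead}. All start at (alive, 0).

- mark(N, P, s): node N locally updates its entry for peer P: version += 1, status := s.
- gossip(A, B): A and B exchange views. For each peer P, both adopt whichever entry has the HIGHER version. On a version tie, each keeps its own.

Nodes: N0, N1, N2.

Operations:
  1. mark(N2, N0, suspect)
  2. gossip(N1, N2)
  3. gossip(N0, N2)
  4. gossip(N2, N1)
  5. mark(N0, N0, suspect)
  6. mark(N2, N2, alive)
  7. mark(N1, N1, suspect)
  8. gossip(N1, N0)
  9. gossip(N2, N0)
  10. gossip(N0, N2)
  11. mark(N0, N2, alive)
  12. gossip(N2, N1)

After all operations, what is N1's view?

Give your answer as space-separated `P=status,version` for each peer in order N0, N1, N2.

Op 1: N2 marks N0=suspect -> (suspect,v1)
Op 2: gossip N1<->N2 -> N1.N0=(suspect,v1) N1.N1=(alive,v0) N1.N2=(alive,v0) | N2.N0=(suspect,v1) N2.N1=(alive,v0) N2.N2=(alive,v0)
Op 3: gossip N0<->N2 -> N0.N0=(suspect,v1) N0.N1=(alive,v0) N0.N2=(alive,v0) | N2.N0=(suspect,v1) N2.N1=(alive,v0) N2.N2=(alive,v0)
Op 4: gossip N2<->N1 -> N2.N0=(suspect,v1) N2.N1=(alive,v0) N2.N2=(alive,v0) | N1.N0=(suspect,v1) N1.N1=(alive,v0) N1.N2=(alive,v0)
Op 5: N0 marks N0=suspect -> (suspect,v2)
Op 6: N2 marks N2=alive -> (alive,v1)
Op 7: N1 marks N1=suspect -> (suspect,v1)
Op 8: gossip N1<->N0 -> N1.N0=(suspect,v2) N1.N1=(suspect,v1) N1.N2=(alive,v0) | N0.N0=(suspect,v2) N0.N1=(suspect,v1) N0.N2=(alive,v0)
Op 9: gossip N2<->N0 -> N2.N0=(suspect,v2) N2.N1=(suspect,v1) N2.N2=(alive,v1) | N0.N0=(suspect,v2) N0.N1=(suspect,v1) N0.N2=(alive,v1)
Op 10: gossip N0<->N2 -> N0.N0=(suspect,v2) N0.N1=(suspect,v1) N0.N2=(alive,v1) | N2.N0=(suspect,v2) N2.N1=(suspect,v1) N2.N2=(alive,v1)
Op 11: N0 marks N2=alive -> (alive,v2)
Op 12: gossip N2<->N1 -> N2.N0=(suspect,v2) N2.N1=(suspect,v1) N2.N2=(alive,v1) | N1.N0=(suspect,v2) N1.N1=(suspect,v1) N1.N2=(alive,v1)

Answer: N0=suspect,2 N1=suspect,1 N2=alive,1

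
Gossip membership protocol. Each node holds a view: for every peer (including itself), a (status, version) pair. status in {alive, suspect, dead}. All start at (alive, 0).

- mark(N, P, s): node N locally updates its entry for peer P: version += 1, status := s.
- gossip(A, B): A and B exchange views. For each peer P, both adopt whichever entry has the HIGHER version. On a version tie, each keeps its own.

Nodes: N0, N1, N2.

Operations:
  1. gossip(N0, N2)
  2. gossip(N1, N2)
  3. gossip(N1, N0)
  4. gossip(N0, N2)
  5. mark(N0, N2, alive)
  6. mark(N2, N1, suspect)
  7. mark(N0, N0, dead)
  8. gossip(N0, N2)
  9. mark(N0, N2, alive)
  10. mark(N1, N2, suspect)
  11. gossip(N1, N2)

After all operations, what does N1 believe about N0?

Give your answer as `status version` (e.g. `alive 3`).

Answer: dead 1

Derivation:
Op 1: gossip N0<->N2 -> N0.N0=(alive,v0) N0.N1=(alive,v0) N0.N2=(alive,v0) | N2.N0=(alive,v0) N2.N1=(alive,v0) N2.N2=(alive,v0)
Op 2: gossip N1<->N2 -> N1.N0=(alive,v0) N1.N1=(alive,v0) N1.N2=(alive,v0) | N2.N0=(alive,v0) N2.N1=(alive,v0) N2.N2=(alive,v0)
Op 3: gossip N1<->N0 -> N1.N0=(alive,v0) N1.N1=(alive,v0) N1.N2=(alive,v0) | N0.N0=(alive,v0) N0.N1=(alive,v0) N0.N2=(alive,v0)
Op 4: gossip N0<->N2 -> N0.N0=(alive,v0) N0.N1=(alive,v0) N0.N2=(alive,v0) | N2.N0=(alive,v0) N2.N1=(alive,v0) N2.N2=(alive,v0)
Op 5: N0 marks N2=alive -> (alive,v1)
Op 6: N2 marks N1=suspect -> (suspect,v1)
Op 7: N0 marks N0=dead -> (dead,v1)
Op 8: gossip N0<->N2 -> N0.N0=(dead,v1) N0.N1=(suspect,v1) N0.N2=(alive,v1) | N2.N0=(dead,v1) N2.N1=(suspect,v1) N2.N2=(alive,v1)
Op 9: N0 marks N2=alive -> (alive,v2)
Op 10: N1 marks N2=suspect -> (suspect,v1)
Op 11: gossip N1<->N2 -> N1.N0=(dead,v1) N1.N1=(suspect,v1) N1.N2=(suspect,v1) | N2.N0=(dead,v1) N2.N1=(suspect,v1) N2.N2=(alive,v1)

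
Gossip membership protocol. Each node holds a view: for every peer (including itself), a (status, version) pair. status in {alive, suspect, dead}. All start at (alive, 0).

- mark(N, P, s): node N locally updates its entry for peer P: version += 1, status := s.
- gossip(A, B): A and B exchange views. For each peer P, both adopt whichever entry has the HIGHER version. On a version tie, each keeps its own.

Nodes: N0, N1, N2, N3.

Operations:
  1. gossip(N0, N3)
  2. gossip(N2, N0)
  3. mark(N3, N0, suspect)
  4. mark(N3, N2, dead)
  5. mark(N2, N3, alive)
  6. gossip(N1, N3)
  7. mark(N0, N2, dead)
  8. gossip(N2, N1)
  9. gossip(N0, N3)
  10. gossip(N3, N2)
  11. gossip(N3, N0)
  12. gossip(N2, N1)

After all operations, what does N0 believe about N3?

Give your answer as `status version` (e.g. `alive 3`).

Answer: alive 1

Derivation:
Op 1: gossip N0<->N3 -> N0.N0=(alive,v0) N0.N1=(alive,v0) N0.N2=(alive,v0) N0.N3=(alive,v0) | N3.N0=(alive,v0) N3.N1=(alive,v0) N3.N2=(alive,v0) N3.N3=(alive,v0)
Op 2: gossip N2<->N0 -> N2.N0=(alive,v0) N2.N1=(alive,v0) N2.N2=(alive,v0) N2.N3=(alive,v0) | N0.N0=(alive,v0) N0.N1=(alive,v0) N0.N2=(alive,v0) N0.N3=(alive,v0)
Op 3: N3 marks N0=suspect -> (suspect,v1)
Op 4: N3 marks N2=dead -> (dead,v1)
Op 5: N2 marks N3=alive -> (alive,v1)
Op 6: gossip N1<->N3 -> N1.N0=(suspect,v1) N1.N1=(alive,v0) N1.N2=(dead,v1) N1.N3=(alive,v0) | N3.N0=(suspect,v1) N3.N1=(alive,v0) N3.N2=(dead,v1) N3.N3=(alive,v0)
Op 7: N0 marks N2=dead -> (dead,v1)
Op 8: gossip N2<->N1 -> N2.N0=(suspect,v1) N2.N1=(alive,v0) N2.N2=(dead,v1) N2.N3=(alive,v1) | N1.N0=(suspect,v1) N1.N1=(alive,v0) N1.N2=(dead,v1) N1.N3=(alive,v1)
Op 9: gossip N0<->N3 -> N0.N0=(suspect,v1) N0.N1=(alive,v0) N0.N2=(dead,v1) N0.N3=(alive,v0) | N3.N0=(suspect,v1) N3.N1=(alive,v0) N3.N2=(dead,v1) N3.N3=(alive,v0)
Op 10: gossip N3<->N2 -> N3.N0=(suspect,v1) N3.N1=(alive,v0) N3.N2=(dead,v1) N3.N3=(alive,v1) | N2.N0=(suspect,v1) N2.N1=(alive,v0) N2.N2=(dead,v1) N2.N3=(alive,v1)
Op 11: gossip N3<->N0 -> N3.N0=(suspect,v1) N3.N1=(alive,v0) N3.N2=(dead,v1) N3.N3=(alive,v1) | N0.N0=(suspect,v1) N0.N1=(alive,v0) N0.N2=(dead,v1) N0.N3=(alive,v1)
Op 12: gossip N2<->N1 -> N2.N0=(suspect,v1) N2.N1=(alive,v0) N2.N2=(dead,v1) N2.N3=(alive,v1) | N1.N0=(suspect,v1) N1.N1=(alive,v0) N1.N2=(dead,v1) N1.N3=(alive,v1)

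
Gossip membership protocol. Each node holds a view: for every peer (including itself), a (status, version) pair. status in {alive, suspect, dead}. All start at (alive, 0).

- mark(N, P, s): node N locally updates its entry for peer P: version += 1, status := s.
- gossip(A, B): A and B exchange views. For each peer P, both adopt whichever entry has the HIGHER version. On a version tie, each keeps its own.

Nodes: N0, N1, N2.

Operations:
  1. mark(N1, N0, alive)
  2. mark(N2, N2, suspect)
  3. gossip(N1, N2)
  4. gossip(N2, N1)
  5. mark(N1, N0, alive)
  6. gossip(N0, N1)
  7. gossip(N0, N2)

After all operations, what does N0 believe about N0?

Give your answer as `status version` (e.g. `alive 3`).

Answer: alive 2

Derivation:
Op 1: N1 marks N0=alive -> (alive,v1)
Op 2: N2 marks N2=suspect -> (suspect,v1)
Op 3: gossip N1<->N2 -> N1.N0=(alive,v1) N1.N1=(alive,v0) N1.N2=(suspect,v1) | N2.N0=(alive,v1) N2.N1=(alive,v0) N2.N2=(suspect,v1)
Op 4: gossip N2<->N1 -> N2.N0=(alive,v1) N2.N1=(alive,v0) N2.N2=(suspect,v1) | N1.N0=(alive,v1) N1.N1=(alive,v0) N1.N2=(suspect,v1)
Op 5: N1 marks N0=alive -> (alive,v2)
Op 6: gossip N0<->N1 -> N0.N0=(alive,v2) N0.N1=(alive,v0) N0.N2=(suspect,v1) | N1.N0=(alive,v2) N1.N1=(alive,v0) N1.N2=(suspect,v1)
Op 7: gossip N0<->N2 -> N0.N0=(alive,v2) N0.N1=(alive,v0) N0.N2=(suspect,v1) | N2.N0=(alive,v2) N2.N1=(alive,v0) N2.N2=(suspect,v1)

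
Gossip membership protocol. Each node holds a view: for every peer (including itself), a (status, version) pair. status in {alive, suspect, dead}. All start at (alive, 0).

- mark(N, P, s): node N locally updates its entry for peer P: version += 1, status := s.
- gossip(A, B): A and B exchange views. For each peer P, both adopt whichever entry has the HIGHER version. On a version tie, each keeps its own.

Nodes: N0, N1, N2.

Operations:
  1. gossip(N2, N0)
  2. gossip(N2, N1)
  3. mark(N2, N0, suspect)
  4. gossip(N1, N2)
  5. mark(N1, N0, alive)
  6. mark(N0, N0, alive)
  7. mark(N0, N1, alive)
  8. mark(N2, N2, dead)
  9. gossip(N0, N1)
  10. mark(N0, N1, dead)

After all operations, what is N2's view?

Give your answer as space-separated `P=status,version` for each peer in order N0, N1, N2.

Answer: N0=suspect,1 N1=alive,0 N2=dead,1

Derivation:
Op 1: gossip N2<->N0 -> N2.N0=(alive,v0) N2.N1=(alive,v0) N2.N2=(alive,v0) | N0.N0=(alive,v0) N0.N1=(alive,v0) N0.N2=(alive,v0)
Op 2: gossip N2<->N1 -> N2.N0=(alive,v0) N2.N1=(alive,v0) N2.N2=(alive,v0) | N1.N0=(alive,v0) N1.N1=(alive,v0) N1.N2=(alive,v0)
Op 3: N2 marks N0=suspect -> (suspect,v1)
Op 4: gossip N1<->N2 -> N1.N0=(suspect,v1) N1.N1=(alive,v0) N1.N2=(alive,v0) | N2.N0=(suspect,v1) N2.N1=(alive,v0) N2.N2=(alive,v0)
Op 5: N1 marks N0=alive -> (alive,v2)
Op 6: N0 marks N0=alive -> (alive,v1)
Op 7: N0 marks N1=alive -> (alive,v1)
Op 8: N2 marks N2=dead -> (dead,v1)
Op 9: gossip N0<->N1 -> N0.N0=(alive,v2) N0.N1=(alive,v1) N0.N2=(alive,v0) | N1.N0=(alive,v2) N1.N1=(alive,v1) N1.N2=(alive,v0)
Op 10: N0 marks N1=dead -> (dead,v2)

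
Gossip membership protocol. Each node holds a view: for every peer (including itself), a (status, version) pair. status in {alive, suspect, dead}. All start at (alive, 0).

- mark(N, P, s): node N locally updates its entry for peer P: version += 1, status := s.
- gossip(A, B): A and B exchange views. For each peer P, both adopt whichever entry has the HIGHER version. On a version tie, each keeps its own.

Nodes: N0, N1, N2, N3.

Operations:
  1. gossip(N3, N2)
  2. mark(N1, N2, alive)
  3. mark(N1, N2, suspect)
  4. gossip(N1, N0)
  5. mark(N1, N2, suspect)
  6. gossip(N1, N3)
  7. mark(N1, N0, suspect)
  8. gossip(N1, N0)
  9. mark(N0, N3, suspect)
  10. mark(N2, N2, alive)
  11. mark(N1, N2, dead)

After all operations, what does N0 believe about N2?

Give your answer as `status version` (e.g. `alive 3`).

Answer: suspect 3

Derivation:
Op 1: gossip N3<->N2 -> N3.N0=(alive,v0) N3.N1=(alive,v0) N3.N2=(alive,v0) N3.N3=(alive,v0) | N2.N0=(alive,v0) N2.N1=(alive,v0) N2.N2=(alive,v0) N2.N3=(alive,v0)
Op 2: N1 marks N2=alive -> (alive,v1)
Op 3: N1 marks N2=suspect -> (suspect,v2)
Op 4: gossip N1<->N0 -> N1.N0=(alive,v0) N1.N1=(alive,v0) N1.N2=(suspect,v2) N1.N3=(alive,v0) | N0.N0=(alive,v0) N0.N1=(alive,v0) N0.N2=(suspect,v2) N0.N3=(alive,v0)
Op 5: N1 marks N2=suspect -> (suspect,v3)
Op 6: gossip N1<->N3 -> N1.N0=(alive,v0) N1.N1=(alive,v0) N1.N2=(suspect,v3) N1.N3=(alive,v0) | N3.N0=(alive,v0) N3.N1=(alive,v0) N3.N2=(suspect,v3) N3.N3=(alive,v0)
Op 7: N1 marks N0=suspect -> (suspect,v1)
Op 8: gossip N1<->N0 -> N1.N0=(suspect,v1) N1.N1=(alive,v0) N1.N2=(suspect,v3) N1.N3=(alive,v0) | N0.N0=(suspect,v1) N0.N1=(alive,v0) N0.N2=(suspect,v3) N0.N3=(alive,v0)
Op 9: N0 marks N3=suspect -> (suspect,v1)
Op 10: N2 marks N2=alive -> (alive,v1)
Op 11: N1 marks N2=dead -> (dead,v4)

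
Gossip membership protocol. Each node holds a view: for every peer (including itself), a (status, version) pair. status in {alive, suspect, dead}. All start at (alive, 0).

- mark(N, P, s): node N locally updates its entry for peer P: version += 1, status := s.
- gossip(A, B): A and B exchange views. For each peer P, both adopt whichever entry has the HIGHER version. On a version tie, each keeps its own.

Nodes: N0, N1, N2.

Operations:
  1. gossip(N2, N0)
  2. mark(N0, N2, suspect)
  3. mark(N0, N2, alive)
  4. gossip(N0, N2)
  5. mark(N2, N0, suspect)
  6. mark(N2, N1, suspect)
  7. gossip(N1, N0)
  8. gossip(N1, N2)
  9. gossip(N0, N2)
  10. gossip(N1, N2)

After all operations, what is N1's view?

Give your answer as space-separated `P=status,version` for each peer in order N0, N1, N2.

Op 1: gossip N2<->N0 -> N2.N0=(alive,v0) N2.N1=(alive,v0) N2.N2=(alive,v0) | N0.N0=(alive,v0) N0.N1=(alive,v0) N0.N2=(alive,v0)
Op 2: N0 marks N2=suspect -> (suspect,v1)
Op 3: N0 marks N2=alive -> (alive,v2)
Op 4: gossip N0<->N2 -> N0.N0=(alive,v0) N0.N1=(alive,v0) N0.N2=(alive,v2) | N2.N0=(alive,v0) N2.N1=(alive,v0) N2.N2=(alive,v2)
Op 5: N2 marks N0=suspect -> (suspect,v1)
Op 6: N2 marks N1=suspect -> (suspect,v1)
Op 7: gossip N1<->N0 -> N1.N0=(alive,v0) N1.N1=(alive,v0) N1.N2=(alive,v2) | N0.N0=(alive,v0) N0.N1=(alive,v0) N0.N2=(alive,v2)
Op 8: gossip N1<->N2 -> N1.N0=(suspect,v1) N1.N1=(suspect,v1) N1.N2=(alive,v2) | N2.N0=(suspect,v1) N2.N1=(suspect,v1) N2.N2=(alive,v2)
Op 9: gossip N0<->N2 -> N0.N0=(suspect,v1) N0.N1=(suspect,v1) N0.N2=(alive,v2) | N2.N0=(suspect,v1) N2.N1=(suspect,v1) N2.N2=(alive,v2)
Op 10: gossip N1<->N2 -> N1.N0=(suspect,v1) N1.N1=(suspect,v1) N1.N2=(alive,v2) | N2.N0=(suspect,v1) N2.N1=(suspect,v1) N2.N2=(alive,v2)

Answer: N0=suspect,1 N1=suspect,1 N2=alive,2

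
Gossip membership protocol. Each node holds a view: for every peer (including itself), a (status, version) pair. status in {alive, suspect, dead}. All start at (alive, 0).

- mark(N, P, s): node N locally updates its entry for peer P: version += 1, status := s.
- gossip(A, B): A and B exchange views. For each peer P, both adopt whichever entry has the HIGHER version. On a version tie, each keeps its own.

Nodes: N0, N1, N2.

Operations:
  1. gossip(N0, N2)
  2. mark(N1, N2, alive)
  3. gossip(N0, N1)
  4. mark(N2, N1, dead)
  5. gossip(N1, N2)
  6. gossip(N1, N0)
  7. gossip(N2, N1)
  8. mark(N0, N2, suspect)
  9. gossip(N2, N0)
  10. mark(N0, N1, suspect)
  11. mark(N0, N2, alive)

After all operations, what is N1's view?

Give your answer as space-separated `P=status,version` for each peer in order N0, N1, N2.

Answer: N0=alive,0 N1=dead,1 N2=alive,1

Derivation:
Op 1: gossip N0<->N2 -> N0.N0=(alive,v0) N0.N1=(alive,v0) N0.N2=(alive,v0) | N2.N0=(alive,v0) N2.N1=(alive,v0) N2.N2=(alive,v0)
Op 2: N1 marks N2=alive -> (alive,v1)
Op 3: gossip N0<->N1 -> N0.N0=(alive,v0) N0.N1=(alive,v0) N0.N2=(alive,v1) | N1.N0=(alive,v0) N1.N1=(alive,v0) N1.N2=(alive,v1)
Op 4: N2 marks N1=dead -> (dead,v1)
Op 5: gossip N1<->N2 -> N1.N0=(alive,v0) N1.N1=(dead,v1) N1.N2=(alive,v1) | N2.N0=(alive,v0) N2.N1=(dead,v1) N2.N2=(alive,v1)
Op 6: gossip N1<->N0 -> N1.N0=(alive,v0) N1.N1=(dead,v1) N1.N2=(alive,v1) | N0.N0=(alive,v0) N0.N1=(dead,v1) N0.N2=(alive,v1)
Op 7: gossip N2<->N1 -> N2.N0=(alive,v0) N2.N1=(dead,v1) N2.N2=(alive,v1) | N1.N0=(alive,v0) N1.N1=(dead,v1) N1.N2=(alive,v1)
Op 8: N0 marks N2=suspect -> (suspect,v2)
Op 9: gossip N2<->N0 -> N2.N0=(alive,v0) N2.N1=(dead,v1) N2.N2=(suspect,v2) | N0.N0=(alive,v0) N0.N1=(dead,v1) N0.N2=(suspect,v2)
Op 10: N0 marks N1=suspect -> (suspect,v2)
Op 11: N0 marks N2=alive -> (alive,v3)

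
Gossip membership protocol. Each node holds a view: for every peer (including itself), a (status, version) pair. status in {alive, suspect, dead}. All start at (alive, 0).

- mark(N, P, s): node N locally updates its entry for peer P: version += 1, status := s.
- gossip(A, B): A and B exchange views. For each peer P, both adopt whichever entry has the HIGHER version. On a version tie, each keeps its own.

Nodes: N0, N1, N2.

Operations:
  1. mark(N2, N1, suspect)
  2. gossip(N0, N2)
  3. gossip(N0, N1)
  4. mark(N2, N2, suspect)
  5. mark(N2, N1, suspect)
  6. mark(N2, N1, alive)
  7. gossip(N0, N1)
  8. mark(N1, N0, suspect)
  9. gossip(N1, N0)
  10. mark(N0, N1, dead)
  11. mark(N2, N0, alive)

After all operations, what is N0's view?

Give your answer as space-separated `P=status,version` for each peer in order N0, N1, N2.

Answer: N0=suspect,1 N1=dead,2 N2=alive,0

Derivation:
Op 1: N2 marks N1=suspect -> (suspect,v1)
Op 2: gossip N0<->N2 -> N0.N0=(alive,v0) N0.N1=(suspect,v1) N0.N2=(alive,v0) | N2.N0=(alive,v0) N2.N1=(suspect,v1) N2.N2=(alive,v0)
Op 3: gossip N0<->N1 -> N0.N0=(alive,v0) N0.N1=(suspect,v1) N0.N2=(alive,v0) | N1.N0=(alive,v0) N1.N1=(suspect,v1) N1.N2=(alive,v0)
Op 4: N2 marks N2=suspect -> (suspect,v1)
Op 5: N2 marks N1=suspect -> (suspect,v2)
Op 6: N2 marks N1=alive -> (alive,v3)
Op 7: gossip N0<->N1 -> N0.N0=(alive,v0) N0.N1=(suspect,v1) N0.N2=(alive,v0) | N1.N0=(alive,v0) N1.N1=(suspect,v1) N1.N2=(alive,v0)
Op 8: N1 marks N0=suspect -> (suspect,v1)
Op 9: gossip N1<->N0 -> N1.N0=(suspect,v1) N1.N1=(suspect,v1) N1.N2=(alive,v0) | N0.N0=(suspect,v1) N0.N1=(suspect,v1) N0.N2=(alive,v0)
Op 10: N0 marks N1=dead -> (dead,v2)
Op 11: N2 marks N0=alive -> (alive,v1)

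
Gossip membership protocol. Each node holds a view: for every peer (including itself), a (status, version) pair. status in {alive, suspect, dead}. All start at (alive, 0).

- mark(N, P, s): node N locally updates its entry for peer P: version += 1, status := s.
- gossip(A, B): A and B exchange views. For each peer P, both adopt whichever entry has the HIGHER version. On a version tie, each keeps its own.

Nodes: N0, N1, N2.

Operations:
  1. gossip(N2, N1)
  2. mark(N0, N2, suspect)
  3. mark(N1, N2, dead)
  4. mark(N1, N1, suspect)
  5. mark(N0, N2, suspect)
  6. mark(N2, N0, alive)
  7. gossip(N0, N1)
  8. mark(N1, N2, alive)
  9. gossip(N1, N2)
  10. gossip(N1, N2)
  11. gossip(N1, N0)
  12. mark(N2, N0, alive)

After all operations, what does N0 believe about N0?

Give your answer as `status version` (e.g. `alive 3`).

Op 1: gossip N2<->N1 -> N2.N0=(alive,v0) N2.N1=(alive,v0) N2.N2=(alive,v0) | N1.N0=(alive,v0) N1.N1=(alive,v0) N1.N2=(alive,v0)
Op 2: N0 marks N2=suspect -> (suspect,v1)
Op 3: N1 marks N2=dead -> (dead,v1)
Op 4: N1 marks N1=suspect -> (suspect,v1)
Op 5: N0 marks N2=suspect -> (suspect,v2)
Op 6: N2 marks N0=alive -> (alive,v1)
Op 7: gossip N0<->N1 -> N0.N0=(alive,v0) N0.N1=(suspect,v1) N0.N2=(suspect,v2) | N1.N0=(alive,v0) N1.N1=(suspect,v1) N1.N2=(suspect,v2)
Op 8: N1 marks N2=alive -> (alive,v3)
Op 9: gossip N1<->N2 -> N1.N0=(alive,v1) N1.N1=(suspect,v1) N1.N2=(alive,v3) | N2.N0=(alive,v1) N2.N1=(suspect,v1) N2.N2=(alive,v3)
Op 10: gossip N1<->N2 -> N1.N0=(alive,v1) N1.N1=(suspect,v1) N1.N2=(alive,v3) | N2.N0=(alive,v1) N2.N1=(suspect,v1) N2.N2=(alive,v3)
Op 11: gossip N1<->N0 -> N1.N0=(alive,v1) N1.N1=(suspect,v1) N1.N2=(alive,v3) | N0.N0=(alive,v1) N0.N1=(suspect,v1) N0.N2=(alive,v3)
Op 12: N2 marks N0=alive -> (alive,v2)

Answer: alive 1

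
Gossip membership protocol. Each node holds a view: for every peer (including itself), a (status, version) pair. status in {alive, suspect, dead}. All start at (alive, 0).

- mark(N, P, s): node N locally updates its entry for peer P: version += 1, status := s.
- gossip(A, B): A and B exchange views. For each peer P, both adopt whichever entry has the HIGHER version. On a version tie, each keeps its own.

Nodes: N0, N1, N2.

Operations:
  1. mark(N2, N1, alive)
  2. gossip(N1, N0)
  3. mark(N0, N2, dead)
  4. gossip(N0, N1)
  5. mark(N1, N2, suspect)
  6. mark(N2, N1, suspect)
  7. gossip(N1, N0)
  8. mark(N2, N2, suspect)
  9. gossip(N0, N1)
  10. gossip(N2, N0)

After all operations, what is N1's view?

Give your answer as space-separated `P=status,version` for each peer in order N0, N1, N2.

Op 1: N2 marks N1=alive -> (alive,v1)
Op 2: gossip N1<->N0 -> N1.N0=(alive,v0) N1.N1=(alive,v0) N1.N2=(alive,v0) | N0.N0=(alive,v0) N0.N1=(alive,v0) N0.N2=(alive,v0)
Op 3: N0 marks N2=dead -> (dead,v1)
Op 4: gossip N0<->N1 -> N0.N0=(alive,v0) N0.N1=(alive,v0) N0.N2=(dead,v1) | N1.N0=(alive,v0) N1.N1=(alive,v0) N1.N2=(dead,v1)
Op 5: N1 marks N2=suspect -> (suspect,v2)
Op 6: N2 marks N1=suspect -> (suspect,v2)
Op 7: gossip N1<->N0 -> N1.N0=(alive,v0) N1.N1=(alive,v0) N1.N2=(suspect,v2) | N0.N0=(alive,v0) N0.N1=(alive,v0) N0.N2=(suspect,v2)
Op 8: N2 marks N2=suspect -> (suspect,v1)
Op 9: gossip N0<->N1 -> N0.N0=(alive,v0) N0.N1=(alive,v0) N0.N2=(suspect,v2) | N1.N0=(alive,v0) N1.N1=(alive,v0) N1.N2=(suspect,v2)
Op 10: gossip N2<->N0 -> N2.N0=(alive,v0) N2.N1=(suspect,v2) N2.N2=(suspect,v2) | N0.N0=(alive,v0) N0.N1=(suspect,v2) N0.N2=(suspect,v2)

Answer: N0=alive,0 N1=alive,0 N2=suspect,2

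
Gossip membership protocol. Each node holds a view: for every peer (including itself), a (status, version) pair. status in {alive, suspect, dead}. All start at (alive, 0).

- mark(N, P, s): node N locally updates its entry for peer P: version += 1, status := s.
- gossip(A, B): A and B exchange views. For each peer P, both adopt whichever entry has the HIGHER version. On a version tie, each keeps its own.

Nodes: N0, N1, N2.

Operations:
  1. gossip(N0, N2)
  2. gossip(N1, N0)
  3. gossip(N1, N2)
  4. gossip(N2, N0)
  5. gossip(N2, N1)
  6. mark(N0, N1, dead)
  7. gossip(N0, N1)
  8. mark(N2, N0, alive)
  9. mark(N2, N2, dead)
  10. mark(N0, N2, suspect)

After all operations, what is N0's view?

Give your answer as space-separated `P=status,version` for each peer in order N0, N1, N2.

Answer: N0=alive,0 N1=dead,1 N2=suspect,1

Derivation:
Op 1: gossip N0<->N2 -> N0.N0=(alive,v0) N0.N1=(alive,v0) N0.N2=(alive,v0) | N2.N0=(alive,v0) N2.N1=(alive,v0) N2.N2=(alive,v0)
Op 2: gossip N1<->N0 -> N1.N0=(alive,v0) N1.N1=(alive,v0) N1.N2=(alive,v0) | N0.N0=(alive,v0) N0.N1=(alive,v0) N0.N2=(alive,v0)
Op 3: gossip N1<->N2 -> N1.N0=(alive,v0) N1.N1=(alive,v0) N1.N2=(alive,v0) | N2.N0=(alive,v0) N2.N1=(alive,v0) N2.N2=(alive,v0)
Op 4: gossip N2<->N0 -> N2.N0=(alive,v0) N2.N1=(alive,v0) N2.N2=(alive,v0) | N0.N0=(alive,v0) N0.N1=(alive,v0) N0.N2=(alive,v0)
Op 5: gossip N2<->N1 -> N2.N0=(alive,v0) N2.N1=(alive,v0) N2.N2=(alive,v0) | N1.N0=(alive,v0) N1.N1=(alive,v0) N1.N2=(alive,v0)
Op 6: N0 marks N1=dead -> (dead,v1)
Op 7: gossip N0<->N1 -> N0.N0=(alive,v0) N0.N1=(dead,v1) N0.N2=(alive,v0) | N1.N0=(alive,v0) N1.N1=(dead,v1) N1.N2=(alive,v0)
Op 8: N2 marks N0=alive -> (alive,v1)
Op 9: N2 marks N2=dead -> (dead,v1)
Op 10: N0 marks N2=suspect -> (suspect,v1)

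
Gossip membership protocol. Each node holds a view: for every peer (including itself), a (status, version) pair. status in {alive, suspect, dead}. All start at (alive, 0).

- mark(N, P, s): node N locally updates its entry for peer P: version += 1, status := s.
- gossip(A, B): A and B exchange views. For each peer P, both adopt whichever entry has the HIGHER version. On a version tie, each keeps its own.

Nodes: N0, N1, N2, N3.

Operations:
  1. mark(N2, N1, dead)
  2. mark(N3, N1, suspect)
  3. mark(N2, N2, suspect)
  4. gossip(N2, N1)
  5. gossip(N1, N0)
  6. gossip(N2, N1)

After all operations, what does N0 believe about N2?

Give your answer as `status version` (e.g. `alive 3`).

Op 1: N2 marks N1=dead -> (dead,v1)
Op 2: N3 marks N1=suspect -> (suspect,v1)
Op 3: N2 marks N2=suspect -> (suspect,v1)
Op 4: gossip N2<->N1 -> N2.N0=(alive,v0) N2.N1=(dead,v1) N2.N2=(suspect,v1) N2.N3=(alive,v0) | N1.N0=(alive,v0) N1.N1=(dead,v1) N1.N2=(suspect,v1) N1.N3=(alive,v0)
Op 5: gossip N1<->N0 -> N1.N0=(alive,v0) N1.N1=(dead,v1) N1.N2=(suspect,v1) N1.N3=(alive,v0) | N0.N0=(alive,v0) N0.N1=(dead,v1) N0.N2=(suspect,v1) N0.N3=(alive,v0)
Op 6: gossip N2<->N1 -> N2.N0=(alive,v0) N2.N1=(dead,v1) N2.N2=(suspect,v1) N2.N3=(alive,v0) | N1.N0=(alive,v0) N1.N1=(dead,v1) N1.N2=(suspect,v1) N1.N3=(alive,v0)

Answer: suspect 1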